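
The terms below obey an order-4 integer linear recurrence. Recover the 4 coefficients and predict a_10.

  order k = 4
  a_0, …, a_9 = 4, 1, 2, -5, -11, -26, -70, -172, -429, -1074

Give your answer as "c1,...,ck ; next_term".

  a_4 = 2·-5 + 1·2 + 1·1 + -1·4 = -11
  a_5 = 2·-11 + 1·-5 + 1·2 + -1·1 = -26
  a_6 = 2·-26 + 1·-11 + 1·-5 + -1·2 = -70
  a_7 = 2·-70 + 1·-26 + 1·-11 + -1·-5 = -172
  a_8 = 2·-172 + 1·-70 + 1·-26 + -1·-11 = -429
  a_9 = 2·-429 + 1·-172 + 1·-70 + -1·-26 = -1074
  a_10 = 2·-1074 + 1·-429 + 1·-172 + -1·-70 = -2679

2,1,1,-1 ; -2679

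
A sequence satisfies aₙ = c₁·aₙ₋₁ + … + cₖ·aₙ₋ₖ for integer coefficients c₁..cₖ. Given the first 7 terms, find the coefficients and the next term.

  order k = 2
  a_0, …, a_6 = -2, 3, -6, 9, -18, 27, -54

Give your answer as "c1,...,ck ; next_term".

0,3 ; 81

  a_2 = 0·3 + 3·-2 = -6
  a_3 = 0·-6 + 3·3 = 9
  a_4 = 0·9 + 3·-6 = -18
  a_5 = 0·-18 + 3·9 = 27
  a_6 = 0·27 + 3·-18 = -54
  a_7 = 0·-54 + 3·27 = 81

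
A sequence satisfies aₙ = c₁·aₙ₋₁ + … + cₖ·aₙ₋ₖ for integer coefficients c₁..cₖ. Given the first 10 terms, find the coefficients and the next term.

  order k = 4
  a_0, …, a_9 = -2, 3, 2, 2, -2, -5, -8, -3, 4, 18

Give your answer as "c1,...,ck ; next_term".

  a_4 = 0·2 + 1·2 + -2·3 + -1·-2 = -2
  a_5 = 0·-2 + 1·2 + -2·2 + -1·3 = -5
  a_6 = 0·-5 + 1·-2 + -2·2 + -1·2 = -8
  a_7 = 0·-8 + 1·-5 + -2·-2 + -1·2 = -3
  a_8 = 0·-3 + 1·-8 + -2·-5 + -1·-2 = 4
  a_9 = 0·4 + 1·-3 + -2·-8 + -1·-5 = 18
  a_10 = 0·18 + 1·4 + -2·-3 + -1·-8 = 18

0,1,-2,-1 ; 18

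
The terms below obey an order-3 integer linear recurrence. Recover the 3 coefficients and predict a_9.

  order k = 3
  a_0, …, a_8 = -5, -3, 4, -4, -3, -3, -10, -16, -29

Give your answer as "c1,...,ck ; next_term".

  a_3 = 1·4 + 1·-3 + 1·-5 = -4
  a_4 = 1·-4 + 1·4 + 1·-3 = -3
  a_5 = 1·-3 + 1·-4 + 1·4 = -3
  a_6 = 1·-3 + 1·-3 + 1·-4 = -10
  a_7 = 1·-10 + 1·-3 + 1·-3 = -16
  a_8 = 1·-16 + 1·-10 + 1·-3 = -29
  a_9 = 1·-29 + 1·-16 + 1·-10 = -55

1,1,1 ; -55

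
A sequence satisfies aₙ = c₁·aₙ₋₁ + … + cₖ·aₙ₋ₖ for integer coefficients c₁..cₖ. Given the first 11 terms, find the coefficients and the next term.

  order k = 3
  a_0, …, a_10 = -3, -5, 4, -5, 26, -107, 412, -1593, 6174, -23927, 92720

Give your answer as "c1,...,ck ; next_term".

  a_3 = -4·4 + -1·-5 + -2·-3 = -5
  a_4 = -4·-5 + -1·4 + -2·-5 = 26
  a_5 = -4·26 + -1·-5 + -2·4 = -107
  a_6 = -4·-107 + -1·26 + -2·-5 = 412
  a_7 = -4·412 + -1·-107 + -2·26 = -1593
  a_8 = -4·-1593 + -1·412 + -2·-107 = 6174
  a_9 = -4·6174 + -1·-1593 + -2·412 = -23927
  a_10 = -4·-23927 + -1·6174 + -2·-1593 = 92720
  a_11 = -4·92720 + -1·-23927 + -2·6174 = -359301

-4,-1,-2 ; -359301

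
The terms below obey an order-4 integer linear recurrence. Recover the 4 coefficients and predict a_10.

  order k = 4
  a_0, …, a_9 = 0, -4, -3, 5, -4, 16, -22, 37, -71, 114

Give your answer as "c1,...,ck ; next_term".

  a_4 = -1·5 + 1·-3 + -1·-4 + -1·0 = -4
  a_5 = -1·-4 + 1·5 + -1·-3 + -1·-4 = 16
  a_6 = -1·16 + 1·-4 + -1·5 + -1·-3 = -22
  a_7 = -1·-22 + 1·16 + -1·-4 + -1·5 = 37
  a_8 = -1·37 + 1·-22 + -1·16 + -1·-4 = -71
  a_9 = -1·-71 + 1·37 + -1·-22 + -1·16 = 114
  a_10 = -1·114 + 1·-71 + -1·37 + -1·-22 = -200

-1,1,-1,-1 ; -200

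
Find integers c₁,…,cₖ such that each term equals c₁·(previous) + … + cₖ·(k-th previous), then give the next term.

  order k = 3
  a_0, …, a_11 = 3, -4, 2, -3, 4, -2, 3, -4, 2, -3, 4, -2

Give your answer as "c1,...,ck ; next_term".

0,0,-1 ; 3

  a_3 = 0·2 + 0·-4 + -1·3 = -3
  a_4 = 0·-3 + 0·2 + -1·-4 = 4
  a_5 = 0·4 + 0·-3 + -1·2 = -2
  a_6 = 0·-2 + 0·4 + -1·-3 = 3
  a_7 = 0·3 + 0·-2 + -1·4 = -4
  a_8 = 0·-4 + 0·3 + -1·-2 = 2
  a_9 = 0·2 + 0·-4 + -1·3 = -3
  a_10 = 0·-3 + 0·2 + -1·-4 = 4
  a_11 = 0·4 + 0·-3 + -1·2 = -2
  a_12 = 0·-2 + 0·4 + -1·-3 = 3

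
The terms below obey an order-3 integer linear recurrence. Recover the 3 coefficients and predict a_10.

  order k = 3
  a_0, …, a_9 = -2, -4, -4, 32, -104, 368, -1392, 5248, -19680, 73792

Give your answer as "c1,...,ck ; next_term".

  a_3 = -4·-4 + -2·-4 + -4·-2 = 32
  a_4 = -4·32 + -2·-4 + -4·-4 = -104
  a_5 = -4·-104 + -2·32 + -4·-4 = 368
  a_6 = -4·368 + -2·-104 + -4·32 = -1392
  a_7 = -4·-1392 + -2·368 + -4·-104 = 5248
  a_8 = -4·5248 + -2·-1392 + -4·368 = -19680
  a_9 = -4·-19680 + -2·5248 + -4·-1392 = 73792
  a_10 = -4·73792 + -2·-19680 + -4·5248 = -276800

-4,-2,-4 ; -276800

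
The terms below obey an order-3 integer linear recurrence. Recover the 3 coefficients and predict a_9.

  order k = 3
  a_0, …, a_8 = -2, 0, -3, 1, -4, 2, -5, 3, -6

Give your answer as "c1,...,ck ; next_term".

  a_3 = -1·-3 + 1·0 + 1·-2 = 1
  a_4 = -1·1 + 1·-3 + 1·0 = -4
  a_5 = -1·-4 + 1·1 + 1·-3 = 2
  a_6 = -1·2 + 1·-4 + 1·1 = -5
  a_7 = -1·-5 + 1·2 + 1·-4 = 3
  a_8 = -1·3 + 1·-5 + 1·2 = -6
  a_9 = -1·-6 + 1·3 + 1·-5 = 4

-1,1,1 ; 4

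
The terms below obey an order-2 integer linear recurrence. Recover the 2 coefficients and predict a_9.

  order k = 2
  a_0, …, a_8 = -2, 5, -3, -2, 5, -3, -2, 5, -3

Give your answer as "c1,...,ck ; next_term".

  a_2 = -1·5 + -1·-2 = -3
  a_3 = -1·-3 + -1·5 = -2
  a_4 = -1·-2 + -1·-3 = 5
  a_5 = -1·5 + -1·-2 = -3
  a_6 = -1·-3 + -1·5 = -2
  a_7 = -1·-2 + -1·-3 = 5
  a_8 = -1·5 + -1·-2 = -3
  a_9 = -1·-3 + -1·5 = -2

-1,-1 ; -2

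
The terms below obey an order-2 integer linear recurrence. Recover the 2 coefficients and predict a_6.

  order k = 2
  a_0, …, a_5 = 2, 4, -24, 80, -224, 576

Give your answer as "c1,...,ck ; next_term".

  a_2 = -4·4 + -4·2 = -24
  a_3 = -4·-24 + -4·4 = 80
  a_4 = -4·80 + -4·-24 = -224
  a_5 = -4·-224 + -4·80 = 576
  a_6 = -4·576 + -4·-224 = -1408

-4,-4 ; -1408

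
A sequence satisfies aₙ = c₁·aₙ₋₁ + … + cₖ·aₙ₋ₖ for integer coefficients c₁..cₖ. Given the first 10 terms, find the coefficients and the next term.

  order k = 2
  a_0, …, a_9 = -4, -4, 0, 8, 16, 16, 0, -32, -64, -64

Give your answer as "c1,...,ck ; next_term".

2,-2 ; 0

  a_2 = 2·-4 + -2·-4 = 0
  a_3 = 2·0 + -2·-4 = 8
  a_4 = 2·8 + -2·0 = 16
  a_5 = 2·16 + -2·8 = 16
  a_6 = 2·16 + -2·16 = 0
  a_7 = 2·0 + -2·16 = -32
  a_8 = 2·-32 + -2·0 = -64
  a_9 = 2·-64 + -2·-32 = -64
  a_10 = 2·-64 + -2·-64 = 0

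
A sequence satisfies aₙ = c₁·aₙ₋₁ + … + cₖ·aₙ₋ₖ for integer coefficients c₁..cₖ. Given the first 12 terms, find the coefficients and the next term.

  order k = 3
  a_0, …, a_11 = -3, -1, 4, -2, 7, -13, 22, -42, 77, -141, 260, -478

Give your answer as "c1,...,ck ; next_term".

  a_3 = -1·4 + 1·-1 + -1·-3 = -2
  a_4 = -1·-2 + 1·4 + -1·-1 = 7
  a_5 = -1·7 + 1·-2 + -1·4 = -13
  a_6 = -1·-13 + 1·7 + -1·-2 = 22
  a_7 = -1·22 + 1·-13 + -1·7 = -42
  a_8 = -1·-42 + 1·22 + -1·-13 = 77
  a_9 = -1·77 + 1·-42 + -1·22 = -141
  a_10 = -1·-141 + 1·77 + -1·-42 = 260
  a_11 = -1·260 + 1·-141 + -1·77 = -478
  a_12 = -1·-478 + 1·260 + -1·-141 = 879

-1,1,-1 ; 879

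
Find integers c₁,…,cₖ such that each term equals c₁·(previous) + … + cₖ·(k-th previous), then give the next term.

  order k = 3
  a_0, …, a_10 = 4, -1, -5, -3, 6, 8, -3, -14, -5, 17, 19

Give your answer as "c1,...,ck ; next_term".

  a_3 = 0·-5 + -1·-1 + -1·4 = -3
  a_4 = 0·-3 + -1·-5 + -1·-1 = 6
  a_5 = 0·6 + -1·-3 + -1·-5 = 8
  a_6 = 0·8 + -1·6 + -1·-3 = -3
  a_7 = 0·-3 + -1·8 + -1·6 = -14
  a_8 = 0·-14 + -1·-3 + -1·8 = -5
  a_9 = 0·-5 + -1·-14 + -1·-3 = 17
  a_10 = 0·17 + -1·-5 + -1·-14 = 19
  a_11 = 0·19 + -1·17 + -1·-5 = -12

0,-1,-1 ; -12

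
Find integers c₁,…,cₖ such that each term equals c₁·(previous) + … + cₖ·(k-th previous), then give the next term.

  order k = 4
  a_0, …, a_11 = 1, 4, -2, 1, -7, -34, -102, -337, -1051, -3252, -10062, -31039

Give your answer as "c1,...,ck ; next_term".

  a_4 = 3·1 + 1·-2 + -1·4 + -4·1 = -7
  a_5 = 3·-7 + 1·1 + -1·-2 + -4·4 = -34
  a_6 = 3·-34 + 1·-7 + -1·1 + -4·-2 = -102
  a_7 = 3·-102 + 1·-34 + -1·-7 + -4·1 = -337
  a_8 = 3·-337 + 1·-102 + -1·-34 + -4·-7 = -1051
  a_9 = 3·-1051 + 1·-337 + -1·-102 + -4·-34 = -3252
  a_10 = 3·-3252 + 1·-1051 + -1·-337 + -4·-102 = -10062
  a_11 = 3·-10062 + 1·-3252 + -1·-1051 + -4·-337 = -31039
  a_12 = 3·-31039 + 1·-10062 + -1·-3252 + -4·-1051 = -95723

3,1,-1,-4 ; -95723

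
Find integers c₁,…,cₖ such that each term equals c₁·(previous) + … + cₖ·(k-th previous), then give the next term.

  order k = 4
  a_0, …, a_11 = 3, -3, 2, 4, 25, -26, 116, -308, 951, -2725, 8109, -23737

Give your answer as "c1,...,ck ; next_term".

-1,4,-4,3 ; 69926

  a_4 = -1·4 + 4·2 + -4·-3 + 3·3 = 25
  a_5 = -1·25 + 4·4 + -4·2 + 3·-3 = -26
  a_6 = -1·-26 + 4·25 + -4·4 + 3·2 = 116
  a_7 = -1·116 + 4·-26 + -4·25 + 3·4 = -308
  a_8 = -1·-308 + 4·116 + -4·-26 + 3·25 = 951
  a_9 = -1·951 + 4·-308 + -4·116 + 3·-26 = -2725
  a_10 = -1·-2725 + 4·951 + -4·-308 + 3·116 = 8109
  a_11 = -1·8109 + 4·-2725 + -4·951 + 3·-308 = -23737
  a_12 = -1·-23737 + 4·8109 + -4·-2725 + 3·951 = 69926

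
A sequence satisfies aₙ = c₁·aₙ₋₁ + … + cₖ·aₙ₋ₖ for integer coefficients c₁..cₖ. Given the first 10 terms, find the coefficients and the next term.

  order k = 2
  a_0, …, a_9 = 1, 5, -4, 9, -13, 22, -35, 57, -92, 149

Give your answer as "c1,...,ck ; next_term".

-1,1 ; -241

  a_2 = -1·5 + 1·1 = -4
  a_3 = -1·-4 + 1·5 = 9
  a_4 = -1·9 + 1·-4 = -13
  a_5 = -1·-13 + 1·9 = 22
  a_6 = -1·22 + 1·-13 = -35
  a_7 = -1·-35 + 1·22 = 57
  a_8 = -1·57 + 1·-35 = -92
  a_9 = -1·-92 + 1·57 = 149
  a_10 = -1·149 + 1·-92 = -241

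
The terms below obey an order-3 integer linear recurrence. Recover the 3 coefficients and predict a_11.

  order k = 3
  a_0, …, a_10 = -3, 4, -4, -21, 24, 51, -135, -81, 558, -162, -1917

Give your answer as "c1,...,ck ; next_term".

0,-3,3 ; 2160

  a_3 = 0·-4 + -3·4 + 3·-3 = -21
  a_4 = 0·-21 + -3·-4 + 3·4 = 24
  a_5 = 0·24 + -3·-21 + 3·-4 = 51
  a_6 = 0·51 + -3·24 + 3·-21 = -135
  a_7 = 0·-135 + -3·51 + 3·24 = -81
  a_8 = 0·-81 + -3·-135 + 3·51 = 558
  a_9 = 0·558 + -3·-81 + 3·-135 = -162
  a_10 = 0·-162 + -3·558 + 3·-81 = -1917
  a_11 = 0·-1917 + -3·-162 + 3·558 = 2160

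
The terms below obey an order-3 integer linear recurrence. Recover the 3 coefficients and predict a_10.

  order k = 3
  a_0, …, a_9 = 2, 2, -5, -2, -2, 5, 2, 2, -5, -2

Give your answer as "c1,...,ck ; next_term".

  a_3 = 0·-5 + 0·2 + -1·2 = -2
  a_4 = 0·-2 + 0·-5 + -1·2 = -2
  a_5 = 0·-2 + 0·-2 + -1·-5 = 5
  a_6 = 0·5 + 0·-2 + -1·-2 = 2
  a_7 = 0·2 + 0·5 + -1·-2 = 2
  a_8 = 0·2 + 0·2 + -1·5 = -5
  a_9 = 0·-5 + 0·2 + -1·2 = -2
  a_10 = 0·-2 + 0·-5 + -1·2 = -2

0,0,-1 ; -2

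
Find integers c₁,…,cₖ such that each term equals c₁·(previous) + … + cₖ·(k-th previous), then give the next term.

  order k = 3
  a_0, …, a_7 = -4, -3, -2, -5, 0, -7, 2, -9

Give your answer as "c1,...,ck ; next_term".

  a_3 = -1·-2 + 1·-3 + 1·-4 = -5
  a_4 = -1·-5 + 1·-2 + 1·-3 = 0
  a_5 = -1·0 + 1·-5 + 1·-2 = -7
  a_6 = -1·-7 + 1·0 + 1·-5 = 2
  a_7 = -1·2 + 1·-7 + 1·0 = -9
  a_8 = -1·-9 + 1·2 + 1·-7 = 4

-1,1,1 ; 4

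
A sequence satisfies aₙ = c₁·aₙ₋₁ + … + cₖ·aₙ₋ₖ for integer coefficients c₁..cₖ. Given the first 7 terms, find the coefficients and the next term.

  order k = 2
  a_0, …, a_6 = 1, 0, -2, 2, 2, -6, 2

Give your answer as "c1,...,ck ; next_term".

-1,-2 ; 10

  a_2 = -1·0 + -2·1 = -2
  a_3 = -1·-2 + -2·0 = 2
  a_4 = -1·2 + -2·-2 = 2
  a_5 = -1·2 + -2·2 = -6
  a_6 = -1·-6 + -2·2 = 2
  a_7 = -1·2 + -2·-6 = 10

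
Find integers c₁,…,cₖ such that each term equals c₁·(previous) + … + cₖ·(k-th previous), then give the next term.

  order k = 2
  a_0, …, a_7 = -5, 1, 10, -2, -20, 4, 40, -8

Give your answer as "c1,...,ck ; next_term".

  a_2 = 0·1 + -2·-5 = 10
  a_3 = 0·10 + -2·1 = -2
  a_4 = 0·-2 + -2·10 = -20
  a_5 = 0·-20 + -2·-2 = 4
  a_6 = 0·4 + -2·-20 = 40
  a_7 = 0·40 + -2·4 = -8
  a_8 = 0·-8 + -2·40 = -80

0,-2 ; -80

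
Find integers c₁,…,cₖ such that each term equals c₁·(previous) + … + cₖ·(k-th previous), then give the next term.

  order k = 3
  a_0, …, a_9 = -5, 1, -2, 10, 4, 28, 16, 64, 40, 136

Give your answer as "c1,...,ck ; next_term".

1,2,-2 ; 88

  a_3 = 1·-2 + 2·1 + -2·-5 = 10
  a_4 = 1·10 + 2·-2 + -2·1 = 4
  a_5 = 1·4 + 2·10 + -2·-2 = 28
  a_6 = 1·28 + 2·4 + -2·10 = 16
  a_7 = 1·16 + 2·28 + -2·4 = 64
  a_8 = 1·64 + 2·16 + -2·28 = 40
  a_9 = 1·40 + 2·64 + -2·16 = 136
  a_10 = 1·136 + 2·40 + -2·64 = 88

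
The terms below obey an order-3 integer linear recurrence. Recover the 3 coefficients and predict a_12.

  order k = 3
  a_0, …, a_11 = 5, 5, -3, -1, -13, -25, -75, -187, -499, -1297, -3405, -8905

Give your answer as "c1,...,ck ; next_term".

2,2,-1 ; -23323

  a_3 = 2·-3 + 2·5 + -1·5 = -1
  a_4 = 2·-1 + 2·-3 + -1·5 = -13
  a_5 = 2·-13 + 2·-1 + -1·-3 = -25
  a_6 = 2·-25 + 2·-13 + -1·-1 = -75
  a_7 = 2·-75 + 2·-25 + -1·-13 = -187
  a_8 = 2·-187 + 2·-75 + -1·-25 = -499
  a_9 = 2·-499 + 2·-187 + -1·-75 = -1297
  a_10 = 2·-1297 + 2·-499 + -1·-187 = -3405
  a_11 = 2·-3405 + 2·-1297 + -1·-499 = -8905
  a_12 = 2·-8905 + 2·-3405 + -1·-1297 = -23323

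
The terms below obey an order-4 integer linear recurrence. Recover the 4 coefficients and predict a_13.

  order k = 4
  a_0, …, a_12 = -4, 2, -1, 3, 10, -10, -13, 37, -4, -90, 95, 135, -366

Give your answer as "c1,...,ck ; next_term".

0,-2,2,-1 ; 10

  a_4 = 0·3 + -2·-1 + 2·2 + -1·-4 = 10
  a_5 = 0·10 + -2·3 + 2·-1 + -1·2 = -10
  a_6 = 0·-10 + -2·10 + 2·3 + -1·-1 = -13
  a_7 = 0·-13 + -2·-10 + 2·10 + -1·3 = 37
  a_8 = 0·37 + -2·-13 + 2·-10 + -1·10 = -4
  a_9 = 0·-4 + -2·37 + 2·-13 + -1·-10 = -90
  a_10 = 0·-90 + -2·-4 + 2·37 + -1·-13 = 95
  a_11 = 0·95 + -2·-90 + 2·-4 + -1·37 = 135
  a_12 = 0·135 + -2·95 + 2·-90 + -1·-4 = -366
  a_13 = 0·-366 + -2·135 + 2·95 + -1·-90 = 10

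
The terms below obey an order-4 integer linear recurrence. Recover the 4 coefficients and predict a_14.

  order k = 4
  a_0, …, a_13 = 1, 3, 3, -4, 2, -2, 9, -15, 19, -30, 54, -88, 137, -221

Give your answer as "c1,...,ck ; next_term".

-1,0,-1,1 ; 363

  a_4 = -1·-4 + 0·3 + -1·3 + 1·1 = 2
  a_5 = -1·2 + 0·-4 + -1·3 + 1·3 = -2
  a_6 = -1·-2 + 0·2 + -1·-4 + 1·3 = 9
  a_7 = -1·9 + 0·-2 + -1·2 + 1·-4 = -15
  a_8 = -1·-15 + 0·9 + -1·-2 + 1·2 = 19
  a_9 = -1·19 + 0·-15 + -1·9 + 1·-2 = -30
  a_10 = -1·-30 + 0·19 + -1·-15 + 1·9 = 54
  a_11 = -1·54 + 0·-30 + -1·19 + 1·-15 = -88
  a_12 = -1·-88 + 0·54 + -1·-30 + 1·19 = 137
  a_13 = -1·137 + 0·-88 + -1·54 + 1·-30 = -221
  a_14 = -1·-221 + 0·137 + -1·-88 + 1·54 = 363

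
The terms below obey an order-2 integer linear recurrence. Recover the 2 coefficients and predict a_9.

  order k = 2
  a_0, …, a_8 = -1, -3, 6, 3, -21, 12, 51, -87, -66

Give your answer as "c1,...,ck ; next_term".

-1,-3 ; 327

  a_2 = -1·-3 + -3·-1 = 6
  a_3 = -1·6 + -3·-3 = 3
  a_4 = -1·3 + -3·6 = -21
  a_5 = -1·-21 + -3·3 = 12
  a_6 = -1·12 + -3·-21 = 51
  a_7 = -1·51 + -3·12 = -87
  a_8 = -1·-87 + -3·51 = -66
  a_9 = -1·-66 + -3·-87 = 327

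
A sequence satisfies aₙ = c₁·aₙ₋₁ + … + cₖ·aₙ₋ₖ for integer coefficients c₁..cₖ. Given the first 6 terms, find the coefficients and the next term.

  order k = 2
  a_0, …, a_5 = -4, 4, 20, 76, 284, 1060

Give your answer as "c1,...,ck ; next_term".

  a_2 = 4·4 + -1·-4 = 20
  a_3 = 4·20 + -1·4 = 76
  a_4 = 4·76 + -1·20 = 284
  a_5 = 4·284 + -1·76 = 1060
  a_6 = 4·1060 + -1·284 = 3956

4,-1 ; 3956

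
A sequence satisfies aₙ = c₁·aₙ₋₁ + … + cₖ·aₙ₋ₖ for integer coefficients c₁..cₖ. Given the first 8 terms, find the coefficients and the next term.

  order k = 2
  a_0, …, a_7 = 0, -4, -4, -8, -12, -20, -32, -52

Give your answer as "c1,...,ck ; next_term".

1,1 ; -84

  a_2 = 1·-4 + 1·0 = -4
  a_3 = 1·-4 + 1·-4 = -8
  a_4 = 1·-8 + 1·-4 = -12
  a_5 = 1·-12 + 1·-8 = -20
  a_6 = 1·-20 + 1·-12 = -32
  a_7 = 1·-32 + 1·-20 = -52
  a_8 = 1·-52 + 1·-32 = -84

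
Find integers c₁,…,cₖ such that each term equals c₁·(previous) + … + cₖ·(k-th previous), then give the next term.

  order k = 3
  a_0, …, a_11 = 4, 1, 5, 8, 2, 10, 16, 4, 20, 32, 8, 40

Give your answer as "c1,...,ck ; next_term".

0,0,2 ; 64

  a_3 = 0·5 + 0·1 + 2·4 = 8
  a_4 = 0·8 + 0·5 + 2·1 = 2
  a_5 = 0·2 + 0·8 + 2·5 = 10
  a_6 = 0·10 + 0·2 + 2·8 = 16
  a_7 = 0·16 + 0·10 + 2·2 = 4
  a_8 = 0·4 + 0·16 + 2·10 = 20
  a_9 = 0·20 + 0·4 + 2·16 = 32
  a_10 = 0·32 + 0·20 + 2·4 = 8
  a_11 = 0·8 + 0·32 + 2·20 = 40
  a_12 = 0·40 + 0·8 + 2·32 = 64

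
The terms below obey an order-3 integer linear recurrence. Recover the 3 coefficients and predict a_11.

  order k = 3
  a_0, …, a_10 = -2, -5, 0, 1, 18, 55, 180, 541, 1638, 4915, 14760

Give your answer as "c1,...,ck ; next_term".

  a_3 = 3·0 + 1·-5 + -3·-2 = 1
  a_4 = 3·1 + 1·0 + -3·-5 = 18
  a_5 = 3·18 + 1·1 + -3·0 = 55
  a_6 = 3·55 + 1·18 + -3·1 = 180
  a_7 = 3·180 + 1·55 + -3·18 = 541
  a_8 = 3·541 + 1·180 + -3·55 = 1638
  a_9 = 3·1638 + 1·541 + -3·180 = 4915
  a_10 = 3·4915 + 1·1638 + -3·541 = 14760
  a_11 = 3·14760 + 1·4915 + -3·1638 = 44281

3,1,-3 ; 44281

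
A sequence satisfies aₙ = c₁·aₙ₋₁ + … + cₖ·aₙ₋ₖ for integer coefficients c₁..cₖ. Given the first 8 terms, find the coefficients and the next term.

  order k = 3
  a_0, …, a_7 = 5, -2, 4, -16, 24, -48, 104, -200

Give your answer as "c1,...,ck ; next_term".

-1,1,-2 ; 400

  a_3 = -1·4 + 1·-2 + -2·5 = -16
  a_4 = -1·-16 + 1·4 + -2·-2 = 24
  a_5 = -1·24 + 1·-16 + -2·4 = -48
  a_6 = -1·-48 + 1·24 + -2·-16 = 104
  a_7 = -1·104 + 1·-48 + -2·24 = -200
  a_8 = -1·-200 + 1·104 + -2·-48 = 400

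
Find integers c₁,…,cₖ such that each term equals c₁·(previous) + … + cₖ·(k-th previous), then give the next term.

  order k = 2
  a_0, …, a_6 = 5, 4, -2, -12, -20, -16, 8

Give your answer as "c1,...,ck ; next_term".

2,-2 ; 48

  a_2 = 2·4 + -2·5 = -2
  a_3 = 2·-2 + -2·4 = -12
  a_4 = 2·-12 + -2·-2 = -20
  a_5 = 2·-20 + -2·-12 = -16
  a_6 = 2·-16 + -2·-20 = 8
  a_7 = 2·8 + -2·-16 = 48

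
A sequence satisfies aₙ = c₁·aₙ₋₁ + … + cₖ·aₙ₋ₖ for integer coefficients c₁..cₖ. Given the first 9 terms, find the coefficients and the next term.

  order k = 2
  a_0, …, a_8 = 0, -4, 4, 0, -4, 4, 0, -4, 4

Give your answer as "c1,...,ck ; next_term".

  a_2 = -1·-4 + -1·0 = 4
  a_3 = -1·4 + -1·-4 = 0
  a_4 = -1·0 + -1·4 = -4
  a_5 = -1·-4 + -1·0 = 4
  a_6 = -1·4 + -1·-4 = 0
  a_7 = -1·0 + -1·4 = -4
  a_8 = -1·-4 + -1·0 = 4
  a_9 = -1·4 + -1·-4 = 0

-1,-1 ; 0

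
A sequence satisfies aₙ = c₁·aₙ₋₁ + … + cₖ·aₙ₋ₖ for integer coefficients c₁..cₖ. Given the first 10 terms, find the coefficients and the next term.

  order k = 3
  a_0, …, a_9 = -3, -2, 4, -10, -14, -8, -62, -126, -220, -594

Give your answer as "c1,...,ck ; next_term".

1,1,4 ; -1318

  a_3 = 1·4 + 1·-2 + 4·-3 = -10
  a_4 = 1·-10 + 1·4 + 4·-2 = -14
  a_5 = 1·-14 + 1·-10 + 4·4 = -8
  a_6 = 1·-8 + 1·-14 + 4·-10 = -62
  a_7 = 1·-62 + 1·-8 + 4·-14 = -126
  a_8 = 1·-126 + 1·-62 + 4·-8 = -220
  a_9 = 1·-220 + 1·-126 + 4·-62 = -594
  a_10 = 1·-594 + 1·-220 + 4·-126 = -1318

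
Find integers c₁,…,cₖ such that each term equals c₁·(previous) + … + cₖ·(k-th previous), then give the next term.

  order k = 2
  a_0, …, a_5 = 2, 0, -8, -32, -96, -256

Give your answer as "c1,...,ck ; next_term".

  a_2 = 4·0 + -4·2 = -8
  a_3 = 4·-8 + -4·0 = -32
  a_4 = 4·-32 + -4·-8 = -96
  a_5 = 4·-96 + -4·-32 = -256
  a_6 = 4·-256 + -4·-96 = -640

4,-4 ; -640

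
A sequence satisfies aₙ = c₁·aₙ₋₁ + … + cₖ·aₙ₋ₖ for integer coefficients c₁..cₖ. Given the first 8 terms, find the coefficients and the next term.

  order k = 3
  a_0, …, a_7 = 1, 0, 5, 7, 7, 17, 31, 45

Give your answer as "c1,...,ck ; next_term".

1,0,2 ; 79

  a_3 = 1·5 + 0·0 + 2·1 = 7
  a_4 = 1·7 + 0·5 + 2·0 = 7
  a_5 = 1·7 + 0·7 + 2·5 = 17
  a_6 = 1·17 + 0·7 + 2·7 = 31
  a_7 = 1·31 + 0·17 + 2·7 = 45
  a_8 = 1·45 + 0·31 + 2·17 = 79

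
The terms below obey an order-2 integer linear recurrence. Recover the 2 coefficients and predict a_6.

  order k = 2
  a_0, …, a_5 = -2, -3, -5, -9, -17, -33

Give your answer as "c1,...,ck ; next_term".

3,-2 ; -65

  a_2 = 3·-3 + -2·-2 = -5
  a_3 = 3·-5 + -2·-3 = -9
  a_4 = 3·-9 + -2·-5 = -17
  a_5 = 3·-17 + -2·-9 = -33
  a_6 = 3·-33 + -2·-17 = -65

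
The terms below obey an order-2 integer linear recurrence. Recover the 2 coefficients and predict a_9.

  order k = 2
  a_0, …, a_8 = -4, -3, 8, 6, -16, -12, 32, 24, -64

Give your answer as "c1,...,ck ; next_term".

0,-2 ; -48

  a_2 = 0·-3 + -2·-4 = 8
  a_3 = 0·8 + -2·-3 = 6
  a_4 = 0·6 + -2·8 = -16
  a_5 = 0·-16 + -2·6 = -12
  a_6 = 0·-12 + -2·-16 = 32
  a_7 = 0·32 + -2·-12 = 24
  a_8 = 0·24 + -2·32 = -64
  a_9 = 0·-64 + -2·24 = -48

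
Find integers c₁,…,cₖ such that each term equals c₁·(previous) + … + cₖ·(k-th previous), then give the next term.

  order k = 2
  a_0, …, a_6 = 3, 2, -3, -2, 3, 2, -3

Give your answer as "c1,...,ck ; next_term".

  a_2 = 0·2 + -1·3 = -3
  a_3 = 0·-3 + -1·2 = -2
  a_4 = 0·-2 + -1·-3 = 3
  a_5 = 0·3 + -1·-2 = 2
  a_6 = 0·2 + -1·3 = -3
  a_7 = 0·-3 + -1·2 = -2

0,-1 ; -2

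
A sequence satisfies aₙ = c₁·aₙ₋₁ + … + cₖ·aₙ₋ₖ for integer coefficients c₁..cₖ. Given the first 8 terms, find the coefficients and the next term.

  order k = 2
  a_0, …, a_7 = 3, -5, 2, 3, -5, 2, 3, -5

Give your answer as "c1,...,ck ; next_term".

-1,-1 ; 2

  a_2 = -1·-5 + -1·3 = 2
  a_3 = -1·2 + -1·-5 = 3
  a_4 = -1·3 + -1·2 = -5
  a_5 = -1·-5 + -1·3 = 2
  a_6 = -1·2 + -1·-5 = 3
  a_7 = -1·3 + -1·2 = -5
  a_8 = -1·-5 + -1·3 = 2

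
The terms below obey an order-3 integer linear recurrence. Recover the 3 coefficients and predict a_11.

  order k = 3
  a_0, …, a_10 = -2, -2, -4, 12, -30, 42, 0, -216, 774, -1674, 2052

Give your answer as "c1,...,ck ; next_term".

-3,-3,3 ; 1188

  a_3 = -3·-4 + -3·-2 + 3·-2 = 12
  a_4 = -3·12 + -3·-4 + 3·-2 = -30
  a_5 = -3·-30 + -3·12 + 3·-4 = 42
  a_6 = -3·42 + -3·-30 + 3·12 = 0
  a_7 = -3·0 + -3·42 + 3·-30 = -216
  a_8 = -3·-216 + -3·0 + 3·42 = 774
  a_9 = -3·774 + -3·-216 + 3·0 = -1674
  a_10 = -3·-1674 + -3·774 + 3·-216 = 2052
  a_11 = -3·2052 + -3·-1674 + 3·774 = 1188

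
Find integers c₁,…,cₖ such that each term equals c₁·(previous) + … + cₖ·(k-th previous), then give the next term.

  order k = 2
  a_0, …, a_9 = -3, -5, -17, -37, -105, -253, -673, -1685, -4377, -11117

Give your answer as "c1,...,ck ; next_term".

1,4 ; -28625

  a_2 = 1·-5 + 4·-3 = -17
  a_3 = 1·-17 + 4·-5 = -37
  a_4 = 1·-37 + 4·-17 = -105
  a_5 = 1·-105 + 4·-37 = -253
  a_6 = 1·-253 + 4·-105 = -673
  a_7 = 1·-673 + 4·-253 = -1685
  a_8 = 1·-1685 + 4·-673 = -4377
  a_9 = 1·-4377 + 4·-1685 = -11117
  a_10 = 1·-11117 + 4·-4377 = -28625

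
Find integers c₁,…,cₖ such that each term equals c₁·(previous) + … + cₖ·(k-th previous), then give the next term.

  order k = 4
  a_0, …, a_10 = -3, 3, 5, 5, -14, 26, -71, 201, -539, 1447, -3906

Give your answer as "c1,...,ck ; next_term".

-2,1,-2,1 ; 10538

  a_4 = -2·5 + 1·5 + -2·3 + 1·-3 = -14
  a_5 = -2·-14 + 1·5 + -2·5 + 1·3 = 26
  a_6 = -2·26 + 1·-14 + -2·5 + 1·5 = -71
  a_7 = -2·-71 + 1·26 + -2·-14 + 1·5 = 201
  a_8 = -2·201 + 1·-71 + -2·26 + 1·-14 = -539
  a_9 = -2·-539 + 1·201 + -2·-71 + 1·26 = 1447
  a_10 = -2·1447 + 1·-539 + -2·201 + 1·-71 = -3906
  a_11 = -2·-3906 + 1·1447 + -2·-539 + 1·201 = 10538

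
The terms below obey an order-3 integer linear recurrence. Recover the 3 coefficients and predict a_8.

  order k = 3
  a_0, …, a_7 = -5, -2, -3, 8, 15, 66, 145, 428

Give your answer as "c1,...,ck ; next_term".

  a_3 = 2·-3 + 3·-2 + -4·-5 = 8
  a_4 = 2·8 + 3·-3 + -4·-2 = 15
  a_5 = 2·15 + 3·8 + -4·-3 = 66
  a_6 = 2·66 + 3·15 + -4·8 = 145
  a_7 = 2·145 + 3·66 + -4·15 = 428
  a_8 = 2·428 + 3·145 + -4·66 = 1027

2,3,-4 ; 1027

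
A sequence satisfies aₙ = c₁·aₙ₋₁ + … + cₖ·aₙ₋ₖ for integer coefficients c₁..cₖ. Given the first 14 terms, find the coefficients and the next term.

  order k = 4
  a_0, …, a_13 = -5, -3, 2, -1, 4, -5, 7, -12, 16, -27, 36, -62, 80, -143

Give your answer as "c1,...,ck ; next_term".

1,2,-2,1 ; 177

  a_4 = 1·-1 + 2·2 + -2·-3 + 1·-5 = 4
  a_5 = 1·4 + 2·-1 + -2·2 + 1·-3 = -5
  a_6 = 1·-5 + 2·4 + -2·-1 + 1·2 = 7
  a_7 = 1·7 + 2·-5 + -2·4 + 1·-1 = -12
  a_8 = 1·-12 + 2·7 + -2·-5 + 1·4 = 16
  a_9 = 1·16 + 2·-12 + -2·7 + 1·-5 = -27
  a_10 = 1·-27 + 2·16 + -2·-12 + 1·7 = 36
  a_11 = 1·36 + 2·-27 + -2·16 + 1·-12 = -62
  a_12 = 1·-62 + 2·36 + -2·-27 + 1·16 = 80
  a_13 = 1·80 + 2·-62 + -2·36 + 1·-27 = -143
  a_14 = 1·-143 + 2·80 + -2·-62 + 1·36 = 177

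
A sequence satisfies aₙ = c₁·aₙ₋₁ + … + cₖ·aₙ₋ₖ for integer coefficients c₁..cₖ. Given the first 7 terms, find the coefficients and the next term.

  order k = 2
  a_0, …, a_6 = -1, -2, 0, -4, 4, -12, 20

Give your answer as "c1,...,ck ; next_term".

-1,2 ; -44

  a_2 = -1·-2 + 2·-1 = 0
  a_3 = -1·0 + 2·-2 = -4
  a_4 = -1·-4 + 2·0 = 4
  a_5 = -1·4 + 2·-4 = -12
  a_6 = -1·-12 + 2·4 = 20
  a_7 = -1·20 + 2·-12 = -44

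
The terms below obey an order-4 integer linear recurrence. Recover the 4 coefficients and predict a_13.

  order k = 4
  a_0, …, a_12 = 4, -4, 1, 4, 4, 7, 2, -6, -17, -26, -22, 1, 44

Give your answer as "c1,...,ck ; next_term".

  a_4 = 1·4 + 0·1 + -1·-4 + -1·4 = 4
  a_5 = 1·4 + 0·4 + -1·1 + -1·-4 = 7
  a_6 = 1·7 + 0·4 + -1·4 + -1·1 = 2
  a_7 = 1·2 + 0·7 + -1·4 + -1·4 = -6
  a_8 = 1·-6 + 0·2 + -1·7 + -1·4 = -17
  a_9 = 1·-17 + 0·-6 + -1·2 + -1·7 = -26
  a_10 = 1·-26 + 0·-17 + -1·-6 + -1·2 = -22
  a_11 = 1·-22 + 0·-26 + -1·-17 + -1·-6 = 1
  a_12 = 1·1 + 0·-22 + -1·-26 + -1·-17 = 44
  a_13 = 1·44 + 0·1 + -1·-22 + -1·-26 = 92

1,0,-1,-1 ; 92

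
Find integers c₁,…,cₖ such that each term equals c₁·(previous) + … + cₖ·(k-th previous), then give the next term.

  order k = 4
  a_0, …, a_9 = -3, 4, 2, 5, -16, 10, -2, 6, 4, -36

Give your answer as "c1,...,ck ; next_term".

-2,-2,-2,-2 ; 56

  a_4 = -2·5 + -2·2 + -2·4 + -2·-3 = -16
  a_5 = -2·-16 + -2·5 + -2·2 + -2·4 = 10
  a_6 = -2·10 + -2·-16 + -2·5 + -2·2 = -2
  a_7 = -2·-2 + -2·10 + -2·-16 + -2·5 = 6
  a_8 = -2·6 + -2·-2 + -2·10 + -2·-16 = 4
  a_9 = -2·4 + -2·6 + -2·-2 + -2·10 = -36
  a_10 = -2·-36 + -2·4 + -2·6 + -2·-2 = 56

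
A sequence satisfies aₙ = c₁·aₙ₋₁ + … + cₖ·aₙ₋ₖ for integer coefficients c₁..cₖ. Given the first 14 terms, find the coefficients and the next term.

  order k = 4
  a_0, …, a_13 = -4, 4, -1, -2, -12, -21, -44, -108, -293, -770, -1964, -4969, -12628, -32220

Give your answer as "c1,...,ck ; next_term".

3,-2,1,3 ; -82265

  a_4 = 3·-2 + -2·-1 + 1·4 + 3·-4 = -12
  a_5 = 3·-12 + -2·-2 + 1·-1 + 3·4 = -21
  a_6 = 3·-21 + -2·-12 + 1·-2 + 3·-1 = -44
  a_7 = 3·-44 + -2·-21 + 1·-12 + 3·-2 = -108
  a_8 = 3·-108 + -2·-44 + 1·-21 + 3·-12 = -293
  a_9 = 3·-293 + -2·-108 + 1·-44 + 3·-21 = -770
  a_10 = 3·-770 + -2·-293 + 1·-108 + 3·-44 = -1964
  a_11 = 3·-1964 + -2·-770 + 1·-293 + 3·-108 = -4969
  a_12 = 3·-4969 + -2·-1964 + 1·-770 + 3·-293 = -12628
  a_13 = 3·-12628 + -2·-4969 + 1·-1964 + 3·-770 = -32220
  a_14 = 3·-32220 + -2·-12628 + 1·-4969 + 3·-1964 = -82265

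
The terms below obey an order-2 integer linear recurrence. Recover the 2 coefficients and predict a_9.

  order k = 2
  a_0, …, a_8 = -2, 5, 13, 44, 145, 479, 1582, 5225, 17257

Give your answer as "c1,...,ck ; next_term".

  a_2 = 3·5 + 1·-2 = 13
  a_3 = 3·13 + 1·5 = 44
  a_4 = 3·44 + 1·13 = 145
  a_5 = 3·145 + 1·44 = 479
  a_6 = 3·479 + 1·145 = 1582
  a_7 = 3·1582 + 1·479 = 5225
  a_8 = 3·5225 + 1·1582 = 17257
  a_9 = 3·17257 + 1·5225 = 56996

3,1 ; 56996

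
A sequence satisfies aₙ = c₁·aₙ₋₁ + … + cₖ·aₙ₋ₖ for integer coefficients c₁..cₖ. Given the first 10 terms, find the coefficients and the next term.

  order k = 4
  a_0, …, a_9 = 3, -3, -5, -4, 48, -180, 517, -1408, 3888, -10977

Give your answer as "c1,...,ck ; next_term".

  a_4 = -4·-4 + -4·-5 + -1·-3 + 3·3 = 48
  a_5 = -4·48 + -4·-4 + -1·-5 + 3·-3 = -180
  a_6 = -4·-180 + -4·48 + -1·-4 + 3·-5 = 517
  a_7 = -4·517 + -4·-180 + -1·48 + 3·-4 = -1408
  a_8 = -4·-1408 + -4·517 + -1·-180 + 3·48 = 3888
  a_9 = -4·3888 + -4·-1408 + -1·517 + 3·-180 = -10977
  a_10 = -4·-10977 + -4·3888 + -1·-1408 + 3·517 = 31315

-4,-4,-1,3 ; 31315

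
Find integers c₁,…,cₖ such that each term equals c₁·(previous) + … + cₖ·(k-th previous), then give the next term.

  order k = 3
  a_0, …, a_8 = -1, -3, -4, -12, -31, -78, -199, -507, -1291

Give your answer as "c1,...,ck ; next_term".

  a_3 = 2·-4 + 1·-3 + 1·-1 = -12
  a_4 = 2·-12 + 1·-4 + 1·-3 = -31
  a_5 = 2·-31 + 1·-12 + 1·-4 = -78
  a_6 = 2·-78 + 1·-31 + 1·-12 = -199
  a_7 = 2·-199 + 1·-78 + 1·-31 = -507
  a_8 = 2·-507 + 1·-199 + 1·-78 = -1291
  a_9 = 2·-1291 + 1·-507 + 1·-199 = -3288

2,1,1 ; -3288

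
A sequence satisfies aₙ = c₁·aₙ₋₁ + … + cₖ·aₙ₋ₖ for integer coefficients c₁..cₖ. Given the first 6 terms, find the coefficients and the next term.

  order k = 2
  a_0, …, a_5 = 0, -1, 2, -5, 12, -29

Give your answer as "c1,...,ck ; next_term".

  a_2 = -2·-1 + 1·0 = 2
  a_3 = -2·2 + 1·-1 = -5
  a_4 = -2·-5 + 1·2 = 12
  a_5 = -2·12 + 1·-5 = -29
  a_6 = -2·-29 + 1·12 = 70

-2,1 ; 70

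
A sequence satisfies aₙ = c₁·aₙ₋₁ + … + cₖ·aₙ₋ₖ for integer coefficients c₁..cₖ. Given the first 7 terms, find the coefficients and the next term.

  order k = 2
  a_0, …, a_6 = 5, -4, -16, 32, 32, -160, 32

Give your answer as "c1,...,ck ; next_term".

-1,-4 ; 608

  a_2 = -1·-4 + -4·5 = -16
  a_3 = -1·-16 + -4·-4 = 32
  a_4 = -1·32 + -4·-16 = 32
  a_5 = -1·32 + -4·32 = -160
  a_6 = -1·-160 + -4·32 = 32
  a_7 = -1·32 + -4·-160 = 608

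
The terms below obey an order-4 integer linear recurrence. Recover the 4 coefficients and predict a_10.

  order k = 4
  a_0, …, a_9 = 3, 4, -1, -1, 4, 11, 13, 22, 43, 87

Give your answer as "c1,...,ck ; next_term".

  a_4 = 1·-1 + 1·-1 + 0·4 + 2·3 = 4
  a_5 = 1·4 + 1·-1 + 0·-1 + 2·4 = 11
  a_6 = 1·11 + 1·4 + 0·-1 + 2·-1 = 13
  a_7 = 1·13 + 1·11 + 0·4 + 2·-1 = 22
  a_8 = 1·22 + 1·13 + 0·11 + 2·4 = 43
  a_9 = 1·43 + 1·22 + 0·13 + 2·11 = 87
  a_10 = 1·87 + 1·43 + 0·22 + 2·13 = 156

1,1,0,2 ; 156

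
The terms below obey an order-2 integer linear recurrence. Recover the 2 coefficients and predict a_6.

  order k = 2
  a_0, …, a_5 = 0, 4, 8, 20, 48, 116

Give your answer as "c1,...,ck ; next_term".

2,1 ; 280

  a_2 = 2·4 + 1·0 = 8
  a_3 = 2·8 + 1·4 = 20
  a_4 = 2·20 + 1·8 = 48
  a_5 = 2·48 + 1·20 = 116
  a_6 = 2·116 + 1·48 = 280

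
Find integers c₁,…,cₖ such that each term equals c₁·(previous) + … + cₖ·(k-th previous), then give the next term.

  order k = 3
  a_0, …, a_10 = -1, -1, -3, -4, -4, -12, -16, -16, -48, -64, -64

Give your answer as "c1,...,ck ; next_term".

0,0,4 ; -192

  a_3 = 0·-3 + 0·-1 + 4·-1 = -4
  a_4 = 0·-4 + 0·-3 + 4·-1 = -4
  a_5 = 0·-4 + 0·-4 + 4·-3 = -12
  a_6 = 0·-12 + 0·-4 + 4·-4 = -16
  a_7 = 0·-16 + 0·-12 + 4·-4 = -16
  a_8 = 0·-16 + 0·-16 + 4·-12 = -48
  a_9 = 0·-48 + 0·-16 + 4·-16 = -64
  a_10 = 0·-64 + 0·-48 + 4·-16 = -64
  a_11 = 0·-64 + 0·-64 + 4·-48 = -192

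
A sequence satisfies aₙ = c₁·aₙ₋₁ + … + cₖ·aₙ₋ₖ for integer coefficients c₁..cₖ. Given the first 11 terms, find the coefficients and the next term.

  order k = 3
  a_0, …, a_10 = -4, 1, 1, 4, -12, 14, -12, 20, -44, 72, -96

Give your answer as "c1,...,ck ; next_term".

  a_3 = -2·1 + -2·1 + -2·-4 = 4
  a_4 = -2·4 + -2·1 + -2·1 = -12
  a_5 = -2·-12 + -2·4 + -2·1 = 14
  a_6 = -2·14 + -2·-12 + -2·4 = -12
  a_7 = -2·-12 + -2·14 + -2·-12 = 20
  a_8 = -2·20 + -2·-12 + -2·14 = -44
  a_9 = -2·-44 + -2·20 + -2·-12 = 72
  a_10 = -2·72 + -2·-44 + -2·20 = -96
  a_11 = -2·-96 + -2·72 + -2·-44 = 136

-2,-2,-2 ; 136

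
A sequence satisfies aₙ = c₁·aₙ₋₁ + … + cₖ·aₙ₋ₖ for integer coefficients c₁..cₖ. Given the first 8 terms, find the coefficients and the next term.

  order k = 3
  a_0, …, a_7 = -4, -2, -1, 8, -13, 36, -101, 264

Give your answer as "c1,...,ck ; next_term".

  a_3 = -2·-1 + 1·-2 + -2·-4 = 8
  a_4 = -2·8 + 1·-1 + -2·-2 = -13
  a_5 = -2·-13 + 1·8 + -2·-1 = 36
  a_6 = -2·36 + 1·-13 + -2·8 = -101
  a_7 = -2·-101 + 1·36 + -2·-13 = 264
  a_8 = -2·264 + 1·-101 + -2·36 = -701

-2,1,-2 ; -701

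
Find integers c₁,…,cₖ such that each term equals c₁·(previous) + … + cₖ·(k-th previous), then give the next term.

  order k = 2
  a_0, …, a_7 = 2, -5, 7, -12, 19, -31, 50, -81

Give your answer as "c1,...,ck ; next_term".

  a_2 = -1·-5 + 1·2 = 7
  a_3 = -1·7 + 1·-5 = -12
  a_4 = -1·-12 + 1·7 = 19
  a_5 = -1·19 + 1·-12 = -31
  a_6 = -1·-31 + 1·19 = 50
  a_7 = -1·50 + 1·-31 = -81
  a_8 = -1·-81 + 1·50 = 131

-1,1 ; 131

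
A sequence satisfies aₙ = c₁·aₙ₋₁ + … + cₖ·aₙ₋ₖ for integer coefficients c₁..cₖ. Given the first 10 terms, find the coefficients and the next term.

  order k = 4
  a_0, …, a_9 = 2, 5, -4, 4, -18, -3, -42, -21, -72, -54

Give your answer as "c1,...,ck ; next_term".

0,3,0,-3 ; -90

  a_4 = 0·4 + 3·-4 + 0·5 + -3·2 = -18
  a_5 = 0·-18 + 3·4 + 0·-4 + -3·5 = -3
  a_6 = 0·-3 + 3·-18 + 0·4 + -3·-4 = -42
  a_7 = 0·-42 + 3·-3 + 0·-18 + -3·4 = -21
  a_8 = 0·-21 + 3·-42 + 0·-3 + -3·-18 = -72
  a_9 = 0·-72 + 3·-21 + 0·-42 + -3·-3 = -54
  a_10 = 0·-54 + 3·-72 + 0·-21 + -3·-42 = -90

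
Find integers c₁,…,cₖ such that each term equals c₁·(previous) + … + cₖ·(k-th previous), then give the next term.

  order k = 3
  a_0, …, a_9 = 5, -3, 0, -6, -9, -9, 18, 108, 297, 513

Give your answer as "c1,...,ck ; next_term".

  a_3 = 3·0 + -3·-3 + -3·5 = -6
  a_4 = 3·-6 + -3·0 + -3·-3 = -9
  a_5 = 3·-9 + -3·-6 + -3·0 = -9
  a_6 = 3·-9 + -3·-9 + -3·-6 = 18
  a_7 = 3·18 + -3·-9 + -3·-9 = 108
  a_8 = 3·108 + -3·18 + -3·-9 = 297
  a_9 = 3·297 + -3·108 + -3·18 = 513
  a_10 = 3·513 + -3·297 + -3·108 = 324

3,-3,-3 ; 324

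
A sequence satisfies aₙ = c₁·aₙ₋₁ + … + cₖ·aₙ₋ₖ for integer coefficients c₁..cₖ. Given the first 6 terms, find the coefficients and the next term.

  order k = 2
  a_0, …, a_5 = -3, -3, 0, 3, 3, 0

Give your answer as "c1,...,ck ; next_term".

1,-1 ; -3

  a_2 = 1·-3 + -1·-3 = 0
  a_3 = 1·0 + -1·-3 = 3
  a_4 = 1·3 + -1·0 = 3
  a_5 = 1·3 + -1·3 = 0
  a_6 = 1·0 + -1·3 = -3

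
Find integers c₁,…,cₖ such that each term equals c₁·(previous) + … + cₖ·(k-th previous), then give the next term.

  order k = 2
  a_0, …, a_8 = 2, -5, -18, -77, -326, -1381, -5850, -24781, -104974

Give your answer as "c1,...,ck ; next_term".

  a_2 = 4·-5 + 1·2 = -18
  a_3 = 4·-18 + 1·-5 = -77
  a_4 = 4·-77 + 1·-18 = -326
  a_5 = 4·-326 + 1·-77 = -1381
  a_6 = 4·-1381 + 1·-326 = -5850
  a_7 = 4·-5850 + 1·-1381 = -24781
  a_8 = 4·-24781 + 1·-5850 = -104974
  a_9 = 4·-104974 + 1·-24781 = -444677

4,1 ; -444677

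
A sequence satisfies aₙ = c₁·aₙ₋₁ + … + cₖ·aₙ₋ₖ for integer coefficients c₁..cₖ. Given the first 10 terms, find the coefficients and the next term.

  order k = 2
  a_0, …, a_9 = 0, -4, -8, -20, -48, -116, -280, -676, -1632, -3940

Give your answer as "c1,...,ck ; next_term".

2,1 ; -9512

  a_2 = 2·-4 + 1·0 = -8
  a_3 = 2·-8 + 1·-4 = -20
  a_4 = 2·-20 + 1·-8 = -48
  a_5 = 2·-48 + 1·-20 = -116
  a_6 = 2·-116 + 1·-48 = -280
  a_7 = 2·-280 + 1·-116 = -676
  a_8 = 2·-676 + 1·-280 = -1632
  a_9 = 2·-1632 + 1·-676 = -3940
  a_10 = 2·-3940 + 1·-1632 = -9512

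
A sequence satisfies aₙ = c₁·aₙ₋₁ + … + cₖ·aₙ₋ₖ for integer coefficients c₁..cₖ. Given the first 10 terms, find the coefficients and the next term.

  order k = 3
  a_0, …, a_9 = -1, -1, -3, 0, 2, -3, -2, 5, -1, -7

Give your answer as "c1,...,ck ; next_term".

  a_3 = 0·-3 + -1·-1 + 1·-1 = 0
  a_4 = 0·0 + -1·-3 + 1·-1 = 2
  a_5 = 0·2 + -1·0 + 1·-3 = -3
  a_6 = 0·-3 + -1·2 + 1·0 = -2
  a_7 = 0·-2 + -1·-3 + 1·2 = 5
  a_8 = 0·5 + -1·-2 + 1·-3 = -1
  a_9 = 0·-1 + -1·5 + 1·-2 = -7
  a_10 = 0·-7 + -1·-1 + 1·5 = 6

0,-1,1 ; 6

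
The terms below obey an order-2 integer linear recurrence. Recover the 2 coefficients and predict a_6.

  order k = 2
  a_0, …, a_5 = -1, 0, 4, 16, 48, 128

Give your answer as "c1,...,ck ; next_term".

  a_2 = 4·0 + -4·-1 = 4
  a_3 = 4·4 + -4·0 = 16
  a_4 = 4·16 + -4·4 = 48
  a_5 = 4·48 + -4·16 = 128
  a_6 = 4·128 + -4·48 = 320

4,-4 ; 320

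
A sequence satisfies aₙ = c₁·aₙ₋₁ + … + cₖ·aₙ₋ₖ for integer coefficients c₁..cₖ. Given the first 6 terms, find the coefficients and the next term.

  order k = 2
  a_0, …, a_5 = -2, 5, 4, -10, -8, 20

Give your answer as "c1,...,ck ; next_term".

  a_2 = 0·5 + -2·-2 = 4
  a_3 = 0·4 + -2·5 = -10
  a_4 = 0·-10 + -2·4 = -8
  a_5 = 0·-8 + -2·-10 = 20
  a_6 = 0·20 + -2·-8 = 16

0,-2 ; 16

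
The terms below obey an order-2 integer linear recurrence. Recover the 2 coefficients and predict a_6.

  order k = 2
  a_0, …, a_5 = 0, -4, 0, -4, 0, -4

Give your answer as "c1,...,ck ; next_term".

  a_2 = 0·-4 + 1·0 = 0
  a_3 = 0·0 + 1·-4 = -4
  a_4 = 0·-4 + 1·0 = 0
  a_5 = 0·0 + 1·-4 = -4
  a_6 = 0·-4 + 1·0 = 0

0,1 ; 0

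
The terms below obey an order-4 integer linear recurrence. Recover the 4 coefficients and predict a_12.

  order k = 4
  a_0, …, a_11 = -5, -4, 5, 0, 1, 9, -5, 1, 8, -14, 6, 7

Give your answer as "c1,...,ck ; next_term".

0,0,1,-1 ; -22

  a_4 = 0·0 + 0·5 + 1·-4 + -1·-5 = 1
  a_5 = 0·1 + 0·0 + 1·5 + -1·-4 = 9
  a_6 = 0·9 + 0·1 + 1·0 + -1·5 = -5
  a_7 = 0·-5 + 0·9 + 1·1 + -1·0 = 1
  a_8 = 0·1 + 0·-5 + 1·9 + -1·1 = 8
  a_9 = 0·8 + 0·1 + 1·-5 + -1·9 = -14
  a_10 = 0·-14 + 0·8 + 1·1 + -1·-5 = 6
  a_11 = 0·6 + 0·-14 + 1·8 + -1·1 = 7
  a_12 = 0·7 + 0·6 + 1·-14 + -1·8 = -22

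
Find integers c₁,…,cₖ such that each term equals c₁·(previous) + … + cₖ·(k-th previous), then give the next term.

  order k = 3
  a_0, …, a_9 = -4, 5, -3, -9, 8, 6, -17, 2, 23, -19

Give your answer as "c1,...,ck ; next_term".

0,-1,1 ; -21

  a_3 = 0·-3 + -1·5 + 1·-4 = -9
  a_4 = 0·-9 + -1·-3 + 1·5 = 8
  a_5 = 0·8 + -1·-9 + 1·-3 = 6
  a_6 = 0·6 + -1·8 + 1·-9 = -17
  a_7 = 0·-17 + -1·6 + 1·8 = 2
  a_8 = 0·2 + -1·-17 + 1·6 = 23
  a_9 = 0·23 + -1·2 + 1·-17 = -19
  a_10 = 0·-19 + -1·23 + 1·2 = -21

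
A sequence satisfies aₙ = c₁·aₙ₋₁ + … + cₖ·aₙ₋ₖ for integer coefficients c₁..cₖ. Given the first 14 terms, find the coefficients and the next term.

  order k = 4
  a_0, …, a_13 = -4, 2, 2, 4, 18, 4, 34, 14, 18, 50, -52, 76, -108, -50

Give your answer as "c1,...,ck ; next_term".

  a_4 = 0·4 + 2·2 + 1·2 + -3·-4 = 18
  a_5 = 0·18 + 2·4 + 1·2 + -3·2 = 4
  a_6 = 0·4 + 2·18 + 1·4 + -3·2 = 34
  a_7 = 0·34 + 2·4 + 1·18 + -3·4 = 14
  a_8 = 0·14 + 2·34 + 1·4 + -3·18 = 18
  a_9 = 0·18 + 2·14 + 1·34 + -3·4 = 50
  a_10 = 0·50 + 2·18 + 1·14 + -3·34 = -52
  a_11 = 0·-52 + 2·50 + 1·18 + -3·14 = 76
  a_12 = 0·76 + 2·-52 + 1·50 + -3·18 = -108
  a_13 = 0·-108 + 2·76 + 1·-52 + -3·50 = -50
  a_14 = 0·-50 + 2·-108 + 1·76 + -3·-52 = 16

0,2,1,-3 ; 16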